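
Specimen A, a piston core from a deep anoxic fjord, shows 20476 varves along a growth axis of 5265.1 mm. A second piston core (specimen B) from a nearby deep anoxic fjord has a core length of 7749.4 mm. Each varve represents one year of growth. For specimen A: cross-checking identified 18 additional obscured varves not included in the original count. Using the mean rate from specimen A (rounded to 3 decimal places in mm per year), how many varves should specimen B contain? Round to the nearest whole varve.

30153 varves

Specimen A: correcting the raw count gives 20476 + 18 = 20494 true varves.
A: 5265.1 mm over 20494 years gives 5265.1 / 20494 ≈ 0.257 mm/yr.
Specimen B: 7749.4 mm / 0.257 mm per year = 30153.31 years ≈ 30153 varves.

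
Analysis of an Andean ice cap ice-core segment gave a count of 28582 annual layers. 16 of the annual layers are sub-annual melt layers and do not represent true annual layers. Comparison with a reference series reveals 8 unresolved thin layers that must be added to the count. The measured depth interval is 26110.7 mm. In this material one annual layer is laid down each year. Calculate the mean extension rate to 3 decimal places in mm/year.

Adjusted count: 28582 − 16 + 8 = 28574 annual layers.
Mean rate = 26110.7 mm / 28574 years ≈ 0.914 mm/year.

0.914 mm/year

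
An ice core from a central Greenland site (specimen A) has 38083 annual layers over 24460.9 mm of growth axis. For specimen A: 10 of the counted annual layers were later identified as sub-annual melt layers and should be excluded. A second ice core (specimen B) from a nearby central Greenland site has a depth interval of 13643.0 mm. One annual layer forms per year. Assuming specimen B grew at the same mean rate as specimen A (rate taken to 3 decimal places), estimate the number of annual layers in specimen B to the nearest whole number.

21251 annual layers

Specimen A: correcting the raw count gives 38083 − 10 = 38073 true annual layers.
A: Mean rate = 24460.9 mm / 38073 years ≈ 0.642 mm/year.
Specimen B: 13643.0 mm / 0.642 mm per year = 21250.78 years ≈ 21251 annual layers.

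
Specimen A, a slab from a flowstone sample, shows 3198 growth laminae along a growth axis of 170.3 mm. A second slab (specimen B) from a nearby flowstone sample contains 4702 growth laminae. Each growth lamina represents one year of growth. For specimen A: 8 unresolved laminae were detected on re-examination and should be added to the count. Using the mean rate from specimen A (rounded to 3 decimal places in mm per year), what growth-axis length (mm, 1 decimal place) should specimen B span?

249.2 mm

Specimen A: true growth lamina count = 3198 + 8 = 3206.
A: Extension rate ≈ 170.3 / 3206 = 0.053 mm/yr.
For B, 0.053 mm/year × 4702 years = 249.2 mm.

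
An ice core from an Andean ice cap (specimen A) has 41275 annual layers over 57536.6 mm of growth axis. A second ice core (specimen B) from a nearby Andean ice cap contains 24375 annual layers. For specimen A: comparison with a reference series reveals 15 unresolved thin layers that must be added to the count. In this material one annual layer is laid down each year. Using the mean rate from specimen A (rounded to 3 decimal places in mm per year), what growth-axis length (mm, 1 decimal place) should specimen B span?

Specimen A: adjusted count: 41275 + 15 = 41290 annual layers.
A: Mean rate = 57536.6 mm / 41290 years ≈ 1.393 mm per year.
B's length ≈ 1.393 × 24375 = 33954.4 mm.

33954.4 mm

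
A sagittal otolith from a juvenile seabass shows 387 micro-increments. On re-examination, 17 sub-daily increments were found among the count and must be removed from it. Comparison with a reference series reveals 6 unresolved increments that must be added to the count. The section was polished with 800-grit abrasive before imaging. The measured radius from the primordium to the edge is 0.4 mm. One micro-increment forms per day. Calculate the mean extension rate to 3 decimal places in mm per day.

0.001 mm per day

Correcting the raw count gives 387 − 17 + 6 = 376 true micro-increments.
Extension rate ≈ 0.4 / 376 = 0.001 mm per day.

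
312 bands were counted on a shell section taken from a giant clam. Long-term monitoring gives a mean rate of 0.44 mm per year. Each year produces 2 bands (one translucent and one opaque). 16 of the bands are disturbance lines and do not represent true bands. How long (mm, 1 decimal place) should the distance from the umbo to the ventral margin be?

True band count = 312 − 16 = 296.
296 bands at 2 per year is 296 / 2 = 148 years.
148 years at 0.44 mm/year gives 0.44 × 148 = 65.1 mm.

65.1 mm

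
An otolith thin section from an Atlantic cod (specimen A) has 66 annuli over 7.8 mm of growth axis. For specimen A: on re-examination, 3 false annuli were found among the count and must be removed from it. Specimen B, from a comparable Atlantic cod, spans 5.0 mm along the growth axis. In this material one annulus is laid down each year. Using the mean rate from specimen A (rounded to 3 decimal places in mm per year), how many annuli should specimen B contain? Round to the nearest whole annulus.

Specimen A: true annulus count = 66 − 3 = 63.
A: Extension rate ≈ 7.8 / 63 = 0.124 mm/year.
B spans 5.0 / 0.124 = 40.32 years ≈ 40 annuli.

40 annuli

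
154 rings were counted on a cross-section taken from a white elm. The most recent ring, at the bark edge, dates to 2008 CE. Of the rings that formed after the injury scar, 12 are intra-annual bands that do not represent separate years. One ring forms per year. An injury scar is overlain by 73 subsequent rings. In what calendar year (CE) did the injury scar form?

1947 CE

73 rings post-date the injury scar.
73 − 12 false = 61 true rings after the injury scar.
2008 − 61 = 1947 CE.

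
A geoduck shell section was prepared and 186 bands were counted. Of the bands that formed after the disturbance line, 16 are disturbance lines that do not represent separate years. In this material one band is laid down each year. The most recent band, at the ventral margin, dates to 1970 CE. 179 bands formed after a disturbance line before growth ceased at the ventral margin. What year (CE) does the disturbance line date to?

179 bands post-date the disturbance line.
Excluding 16 false bands: 179 − 16 = 163.
Counting back 163 years from 1970 CE places the disturbance line in 1970 − 163 = 1807 CE.

1807 CE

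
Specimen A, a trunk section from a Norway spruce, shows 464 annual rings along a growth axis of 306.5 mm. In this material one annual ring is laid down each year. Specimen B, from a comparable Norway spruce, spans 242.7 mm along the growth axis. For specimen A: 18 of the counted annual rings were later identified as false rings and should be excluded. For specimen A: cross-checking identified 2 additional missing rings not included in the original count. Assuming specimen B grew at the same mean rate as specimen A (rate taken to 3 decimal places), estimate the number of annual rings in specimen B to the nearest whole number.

Specimen A: after corrections the count is 464 − 18 + 2 = 448 annual rings.
A: 306.5 mm over 448 years gives 306.5 / 448 ≈ 0.684 mm/year.
B spans 242.7 / 0.684 = 354.82 years ≈ 355 annual rings.

355 annual rings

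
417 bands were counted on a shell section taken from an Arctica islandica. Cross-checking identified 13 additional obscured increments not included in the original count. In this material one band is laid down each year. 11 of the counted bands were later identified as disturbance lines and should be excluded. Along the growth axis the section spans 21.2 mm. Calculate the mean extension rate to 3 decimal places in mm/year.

0.051 mm/year

True band count = 417 − 11 + 13 = 419.
Mean rate = 21.2 mm / 419 years ≈ 0.051 mm/year.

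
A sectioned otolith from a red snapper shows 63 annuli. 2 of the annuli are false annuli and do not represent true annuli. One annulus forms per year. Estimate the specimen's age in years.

True annulus count = 63 − 2 = 61.
At one annulus per year, that is 61 years.

61 yr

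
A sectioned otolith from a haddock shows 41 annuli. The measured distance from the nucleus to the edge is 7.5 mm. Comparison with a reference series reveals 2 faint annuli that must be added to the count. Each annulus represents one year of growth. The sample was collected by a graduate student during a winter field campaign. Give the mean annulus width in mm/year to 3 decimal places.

0.174 mm/year

After corrections the count is 41 + 2 = 43 annuli.
7.5 mm over 43 years gives 7.5 / 43 ≈ 0.174 mm/year.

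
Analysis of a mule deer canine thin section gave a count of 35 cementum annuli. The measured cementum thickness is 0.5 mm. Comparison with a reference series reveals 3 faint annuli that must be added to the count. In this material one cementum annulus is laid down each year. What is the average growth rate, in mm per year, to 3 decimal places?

0.013 mm per year

Correcting the raw count gives 35 + 3 = 38 true cementum annuli.
Extension rate ≈ 0.5 / 38 = 0.013 mm per year.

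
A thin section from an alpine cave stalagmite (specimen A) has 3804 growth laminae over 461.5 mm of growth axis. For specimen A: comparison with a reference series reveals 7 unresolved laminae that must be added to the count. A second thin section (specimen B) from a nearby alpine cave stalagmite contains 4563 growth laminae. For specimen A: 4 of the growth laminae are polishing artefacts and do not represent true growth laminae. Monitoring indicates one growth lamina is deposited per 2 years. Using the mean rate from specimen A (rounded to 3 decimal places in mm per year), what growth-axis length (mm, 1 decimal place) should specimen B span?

556.7 mm

Specimen A: after corrections the count is 3804 − 4 + 7 = 3807 growth laminae.
Specimen A: multiplying by 2 years per growth lamina: 3807 × 2 = 7614 years.
A: Mean rate = 461.5 mm / 7614 years ≈ 0.061 mm per year.
Specimen B: 4563 growth laminae at 2 years each span 4563 × 2 = 9126 years. Length of B = 0.061 × 9126 = 556.7 mm.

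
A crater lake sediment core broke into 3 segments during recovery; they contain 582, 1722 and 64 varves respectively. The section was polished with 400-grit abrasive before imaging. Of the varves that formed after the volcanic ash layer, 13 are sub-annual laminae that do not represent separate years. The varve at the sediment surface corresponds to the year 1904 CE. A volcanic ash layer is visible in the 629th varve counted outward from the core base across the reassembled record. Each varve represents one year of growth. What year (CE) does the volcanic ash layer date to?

178 CE

Total varves = 582 + 1722 + 64 = 2368.
2368 − 629 = 1739 varves lie beyond the volcanic ash layer toward the sediment surface.
Excluding 13 false varves: 1739 − 13 = 1726.
1904 − 1726 = 178 CE.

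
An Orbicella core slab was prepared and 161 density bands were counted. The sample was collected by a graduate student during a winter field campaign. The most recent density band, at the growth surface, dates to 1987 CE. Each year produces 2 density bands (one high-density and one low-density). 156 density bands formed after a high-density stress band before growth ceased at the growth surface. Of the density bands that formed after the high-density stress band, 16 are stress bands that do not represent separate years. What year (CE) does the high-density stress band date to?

156 density bands post-date the high-density stress band.
Removing the 16 false density bands leaves 156 − 16 = 140 true density bands beyond the high-density stress band.
140 density bands at 2 per year is 140 / 2 = 70 years.
Counting back 70 years from 1987 CE places the high-density stress band in 1987 − 70 = 1917 CE.

1917 CE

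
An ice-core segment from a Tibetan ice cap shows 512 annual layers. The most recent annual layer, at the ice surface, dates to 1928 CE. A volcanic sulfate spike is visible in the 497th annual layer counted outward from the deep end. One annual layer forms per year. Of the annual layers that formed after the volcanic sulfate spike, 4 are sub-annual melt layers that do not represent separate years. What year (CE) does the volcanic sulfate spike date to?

1917 CE

512 − 497 = 15 annual layers lie beyond the volcanic sulfate spike toward the ice surface.
Excluding 4 false annual layers: 15 − 4 = 11.
The annual layer at the ice surface is 1928 CE, so the volcanic sulfate spike dates to 1928 − 11 = 1917 CE.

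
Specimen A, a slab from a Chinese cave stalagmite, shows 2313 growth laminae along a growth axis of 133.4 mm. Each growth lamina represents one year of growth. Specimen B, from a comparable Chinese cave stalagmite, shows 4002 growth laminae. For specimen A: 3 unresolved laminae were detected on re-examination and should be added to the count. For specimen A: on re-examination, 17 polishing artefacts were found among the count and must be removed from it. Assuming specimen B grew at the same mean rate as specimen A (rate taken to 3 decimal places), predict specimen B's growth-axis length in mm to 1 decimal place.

Specimen A: adjusted count: 2313 − 17 + 3 = 2299 growth laminae.
A: 133.4 mm over 2299 years gives 133.4 / 2299 ≈ 0.058 mm/year.
Length of B = 0.058 × 4002 = 232.1 mm.

232.1 mm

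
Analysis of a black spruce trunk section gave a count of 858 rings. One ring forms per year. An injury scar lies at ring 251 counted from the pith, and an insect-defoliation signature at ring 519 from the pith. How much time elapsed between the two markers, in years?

268 yr

Separation: 519 − 251 = 268 rings.
One ring per year makes the interval 268 years.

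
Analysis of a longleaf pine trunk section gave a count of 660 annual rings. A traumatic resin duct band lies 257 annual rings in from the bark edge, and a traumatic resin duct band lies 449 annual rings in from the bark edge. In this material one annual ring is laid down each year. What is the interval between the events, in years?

Separation: 449 − 257 = 192 annual rings.
That is 192 years at one annual ring per year.

192 yr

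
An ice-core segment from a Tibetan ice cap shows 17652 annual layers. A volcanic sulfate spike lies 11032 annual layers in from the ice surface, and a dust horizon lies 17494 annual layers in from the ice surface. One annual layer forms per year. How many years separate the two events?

Separation: 17494 − 11032 = 6462 annual layers.
At one annual layer per year, 6462 years elapsed between them.

6462 years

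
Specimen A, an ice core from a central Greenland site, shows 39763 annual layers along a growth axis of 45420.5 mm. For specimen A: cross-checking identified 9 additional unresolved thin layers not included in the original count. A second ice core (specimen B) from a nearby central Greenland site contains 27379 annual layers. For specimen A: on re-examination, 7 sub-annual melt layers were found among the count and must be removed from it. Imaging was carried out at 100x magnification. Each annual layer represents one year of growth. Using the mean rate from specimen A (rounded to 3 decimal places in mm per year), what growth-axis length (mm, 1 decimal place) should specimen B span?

Specimen A: adjusted count: 39763 − 7 + 9 = 39765 annual layers.
A: Mean rate = 45420.5 mm / 39765 years ≈ 1.142 mm per year.
For B, 1.142 mm/year × 27379 years = 31266.8 mm.

31266.8 mm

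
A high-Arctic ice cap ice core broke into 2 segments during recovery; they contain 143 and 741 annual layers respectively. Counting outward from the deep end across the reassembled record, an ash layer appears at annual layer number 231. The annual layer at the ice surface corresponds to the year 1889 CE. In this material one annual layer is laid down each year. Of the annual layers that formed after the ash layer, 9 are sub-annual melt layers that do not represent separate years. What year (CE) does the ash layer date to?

1245 CE

Total annual layers = 143 + 741 = 884.
Between annual layer 231 and the ice surface there are 884 − 231 = 653 annual layers.
653 − 9 false = 644 true annual layers after the ash layer.
The annual layer at the ice surface is 1889 CE, so the ash layer dates to 1889 − 644 = 1245 CE.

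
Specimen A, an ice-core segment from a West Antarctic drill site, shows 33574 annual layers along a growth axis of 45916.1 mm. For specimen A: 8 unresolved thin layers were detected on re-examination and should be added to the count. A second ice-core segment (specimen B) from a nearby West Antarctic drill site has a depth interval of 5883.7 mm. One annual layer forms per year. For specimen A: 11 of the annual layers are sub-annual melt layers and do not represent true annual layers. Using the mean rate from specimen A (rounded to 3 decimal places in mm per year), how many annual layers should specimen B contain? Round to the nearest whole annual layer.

Specimen A: correcting the raw count gives 33574 − 11 + 8 = 33571 true annual layers.
A: 45916.1 mm over 33571 years gives 45916.1 / 33571 ≈ 1.368 mm per year.
For B, 5883.7 / 1.368 = 4300.95 years ≈ 4301 annual layers.

4301 annual layers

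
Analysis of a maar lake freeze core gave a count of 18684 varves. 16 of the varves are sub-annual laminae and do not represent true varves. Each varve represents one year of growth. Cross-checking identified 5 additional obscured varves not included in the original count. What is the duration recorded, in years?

Adjusted count: 18684 − 16 + 5 = 18673 varves.
With a one-to-one varve periodicity this is 18673 years.

18673 years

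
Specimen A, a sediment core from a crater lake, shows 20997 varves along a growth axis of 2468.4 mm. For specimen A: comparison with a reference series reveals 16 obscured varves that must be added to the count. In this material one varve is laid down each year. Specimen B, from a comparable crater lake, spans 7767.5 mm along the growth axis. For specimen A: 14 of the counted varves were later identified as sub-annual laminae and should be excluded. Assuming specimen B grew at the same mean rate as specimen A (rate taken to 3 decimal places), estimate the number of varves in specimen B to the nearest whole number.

Specimen A: true varve count = 20997 − 14 + 16 = 20999.
A: Extension rate ≈ 2468.4 / 20999 = 0.118 mm per year.
B spans 7767.5 / 0.118 = 65826.27 years ≈ 65826 varves.

65826 varves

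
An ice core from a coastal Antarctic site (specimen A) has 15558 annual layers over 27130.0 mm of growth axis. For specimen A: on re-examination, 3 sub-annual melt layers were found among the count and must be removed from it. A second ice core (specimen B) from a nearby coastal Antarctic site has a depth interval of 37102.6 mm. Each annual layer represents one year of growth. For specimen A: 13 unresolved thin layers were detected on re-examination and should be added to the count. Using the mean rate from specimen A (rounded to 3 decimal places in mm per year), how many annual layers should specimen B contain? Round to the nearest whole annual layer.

Specimen A: after corrections the count is 15558 − 3 + 13 = 15568 annual layers.
A: Mean rate = 27130.0 mm / 15568 years ≈ 1.743 mm/yr.
Specimen B: 37102.6 mm / 1.743 mm per year = 21286.63 years ≈ 21287 annual layers.

21287 annual layers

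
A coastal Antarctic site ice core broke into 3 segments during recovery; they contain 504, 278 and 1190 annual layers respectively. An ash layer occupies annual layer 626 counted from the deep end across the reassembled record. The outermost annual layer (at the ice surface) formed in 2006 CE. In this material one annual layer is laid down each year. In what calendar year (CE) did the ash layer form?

660 CE

Total annual layers = 504 + 278 + 1190 = 1972.
Between annual layer 626 and the ice surface there are 1972 − 626 = 1346 annual layers.
The annual layer at the ice surface is 2006 CE, so the ash layer dates to 2006 − 1346 = 660 CE.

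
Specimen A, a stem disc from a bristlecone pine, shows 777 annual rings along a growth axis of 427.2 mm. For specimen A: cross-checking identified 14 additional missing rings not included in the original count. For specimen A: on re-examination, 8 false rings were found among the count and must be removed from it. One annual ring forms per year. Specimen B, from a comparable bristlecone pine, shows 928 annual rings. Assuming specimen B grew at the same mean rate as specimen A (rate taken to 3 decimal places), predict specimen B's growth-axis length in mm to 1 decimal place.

Specimen A: adjusted count: 777 − 8 + 14 = 783 annual rings.
A: Mean rate = 427.2 mm / 783 years ≈ 0.546 mm/year.
Length of B = 0.546 × 928 = 506.7 mm.

506.7 mm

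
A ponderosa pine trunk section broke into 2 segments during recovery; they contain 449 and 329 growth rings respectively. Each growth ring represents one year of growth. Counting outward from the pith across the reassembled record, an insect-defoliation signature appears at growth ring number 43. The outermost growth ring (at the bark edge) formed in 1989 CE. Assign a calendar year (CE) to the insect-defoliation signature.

Total growth rings = 449 + 329 = 778.
778 − 43 = 735 growth rings lie beyond the insect-defoliation signature toward the bark edge.
Counting back 735 years from 1989 CE places the insect-defoliation signature in 1989 − 735 = 1254 CE.

1254 CE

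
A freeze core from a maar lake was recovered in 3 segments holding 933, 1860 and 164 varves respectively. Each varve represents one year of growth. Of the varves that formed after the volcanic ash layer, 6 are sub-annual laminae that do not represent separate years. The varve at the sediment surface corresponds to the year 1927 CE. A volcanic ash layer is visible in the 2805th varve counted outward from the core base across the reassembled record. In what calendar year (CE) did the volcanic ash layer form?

1781 CE

Total varves = 933 + 1860 + 164 = 2957.
Between varve 2805 and the sediment surface there are 2957 − 2805 = 152 varves.
Removing the 6 false varves leaves 152 − 6 = 146 true varves beyond the volcanic ash layer.
The varve at the sediment surface is 1927 CE, so the volcanic ash layer dates to 1927 − 146 = 1781 CE.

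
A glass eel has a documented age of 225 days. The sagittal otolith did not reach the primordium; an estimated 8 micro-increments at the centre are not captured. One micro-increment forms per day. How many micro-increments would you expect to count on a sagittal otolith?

One micro-increment per day gives 225 micro-increments over 225 days.
Less the 8 uncaptured micro-increments: 225 − 8 = 217.

217 micro-increments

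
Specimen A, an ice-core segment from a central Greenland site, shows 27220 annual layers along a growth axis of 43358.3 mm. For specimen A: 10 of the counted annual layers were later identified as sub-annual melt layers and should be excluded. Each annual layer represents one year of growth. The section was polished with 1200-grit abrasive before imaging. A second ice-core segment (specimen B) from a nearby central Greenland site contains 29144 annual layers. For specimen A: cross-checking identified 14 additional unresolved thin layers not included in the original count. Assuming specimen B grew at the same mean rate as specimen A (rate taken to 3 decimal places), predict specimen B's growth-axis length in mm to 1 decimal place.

Specimen A: correcting the raw count gives 27220 − 10 + 14 = 27224 true annual layers.
A: Extension rate ≈ 43358.3 / 27224 = 1.593 mm/year.
B's length ≈ 1.593 × 29144 = 46426.4 mm.

46426.4 mm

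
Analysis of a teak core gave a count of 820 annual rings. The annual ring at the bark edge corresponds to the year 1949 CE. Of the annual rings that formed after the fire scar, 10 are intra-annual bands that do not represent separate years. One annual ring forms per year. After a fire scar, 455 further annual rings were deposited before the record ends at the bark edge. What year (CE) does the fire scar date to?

1504 CE

There are 455 annual rings younger than the fire scar.
Excluding 10 false annual rings: 455 − 10 = 445.
The annual ring at the bark edge is 1949 CE, so the fire scar dates to 1949 − 445 = 1504 CE.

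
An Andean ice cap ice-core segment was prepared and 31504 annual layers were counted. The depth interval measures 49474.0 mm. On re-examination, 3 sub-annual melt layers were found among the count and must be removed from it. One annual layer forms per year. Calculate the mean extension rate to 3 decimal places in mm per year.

1.571 mm per year

After corrections the count is 31504 − 3 = 31501 annual layers.
49474.0 mm over 31501 years gives 49474.0 / 31501 ≈ 1.571 mm per year.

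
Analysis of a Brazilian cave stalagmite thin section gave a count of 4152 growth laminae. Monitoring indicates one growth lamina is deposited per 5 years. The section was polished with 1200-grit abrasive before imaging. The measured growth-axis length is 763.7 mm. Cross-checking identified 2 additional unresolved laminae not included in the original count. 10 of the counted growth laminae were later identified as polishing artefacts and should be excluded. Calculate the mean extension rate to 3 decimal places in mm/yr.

0.037 mm/yr

After corrections the count is 4152 − 10 + 2 = 4144 growth laminae.
4144 growth laminae at 5 years each span 4144 × 5 = 20720 years.
Extension rate ≈ 763.7 / 20720 = 0.037 mm/yr.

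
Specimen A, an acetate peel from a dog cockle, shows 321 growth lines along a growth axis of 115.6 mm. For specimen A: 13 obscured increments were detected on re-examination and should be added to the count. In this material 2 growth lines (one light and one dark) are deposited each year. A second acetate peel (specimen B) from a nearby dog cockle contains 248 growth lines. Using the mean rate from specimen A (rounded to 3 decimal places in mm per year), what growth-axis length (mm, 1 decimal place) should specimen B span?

Specimen A: correcting the raw count gives 321 + 13 = 334 true growth lines.
Specimen A: dividing by 2 growth lines per year: 334 / 2 = 167 years.
A: 115.6 mm over 167 years gives 115.6 / 167 ≈ 0.692 mm/yr.
Specimen B: dividing by 2 growth lines per year: 248 / 2 = 124 years. For B, 0.692 mm/year × 124 years = 85.8 mm.

85.8 mm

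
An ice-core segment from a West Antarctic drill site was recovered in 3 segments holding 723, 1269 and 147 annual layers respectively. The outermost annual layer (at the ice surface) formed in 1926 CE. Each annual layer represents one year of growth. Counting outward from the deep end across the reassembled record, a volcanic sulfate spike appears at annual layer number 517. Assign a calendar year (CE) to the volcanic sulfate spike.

Total annual layers = 723 + 1269 + 147 = 2139.
2139 − 517 = 1622 annual layers lie beyond the volcanic sulfate spike toward the ice surface.
1926 − 1622 = 304 CE.

304 CE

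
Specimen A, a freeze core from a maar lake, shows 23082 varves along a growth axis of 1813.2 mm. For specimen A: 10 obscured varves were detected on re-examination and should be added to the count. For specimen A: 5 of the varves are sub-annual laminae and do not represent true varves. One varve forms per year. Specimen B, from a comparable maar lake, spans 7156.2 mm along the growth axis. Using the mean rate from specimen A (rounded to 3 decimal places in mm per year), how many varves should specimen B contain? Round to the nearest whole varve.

Specimen A: after corrections the count is 23082 − 5 + 10 = 23087 varves.
A: 1813.2 mm over 23087 years gives 1813.2 / 23087 ≈ 0.079 mm per year.
B spans 7156.2 / 0.079 = 90584.81 years ≈ 90585 varves.

90585 varves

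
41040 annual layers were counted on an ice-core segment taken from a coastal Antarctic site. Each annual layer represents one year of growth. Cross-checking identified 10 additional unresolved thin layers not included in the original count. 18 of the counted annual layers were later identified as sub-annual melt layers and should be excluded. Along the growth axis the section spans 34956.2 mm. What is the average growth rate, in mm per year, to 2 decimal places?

Adjusted count: 41040 − 18 + 10 = 41032 annual layers.
Extension rate ≈ 34956.2 / 41032 = 0.85 mm per year.

0.85 mm per year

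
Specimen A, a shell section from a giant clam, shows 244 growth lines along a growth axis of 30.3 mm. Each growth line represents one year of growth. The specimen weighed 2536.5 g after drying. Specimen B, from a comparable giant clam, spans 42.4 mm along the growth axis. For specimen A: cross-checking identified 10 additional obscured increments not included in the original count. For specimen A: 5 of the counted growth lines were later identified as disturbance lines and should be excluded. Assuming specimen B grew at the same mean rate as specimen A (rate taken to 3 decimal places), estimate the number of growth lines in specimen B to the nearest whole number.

348 growth lines

Specimen A: adjusted count: 244 − 5 + 10 = 249 growth lines.
A: 30.3 mm over 249 years gives 30.3 / 249 ≈ 0.122 mm/year.
Specimen B: 42.4 mm / 0.122 mm per year = 347.54 years ≈ 348 growth lines.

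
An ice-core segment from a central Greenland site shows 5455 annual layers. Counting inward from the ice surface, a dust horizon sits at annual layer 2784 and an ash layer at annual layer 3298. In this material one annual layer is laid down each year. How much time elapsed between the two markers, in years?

Separation: 3298 − 2784 = 514 annual layers.
That is 514 years at one annual layer per year.

514 years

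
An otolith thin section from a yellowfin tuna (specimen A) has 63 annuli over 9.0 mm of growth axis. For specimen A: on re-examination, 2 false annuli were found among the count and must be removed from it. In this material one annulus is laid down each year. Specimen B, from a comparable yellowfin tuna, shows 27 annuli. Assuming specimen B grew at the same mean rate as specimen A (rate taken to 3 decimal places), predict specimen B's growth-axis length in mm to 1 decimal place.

4.0 mm

Specimen A: correcting the raw count gives 63 − 2 = 61 true annuli.
A: Extension rate ≈ 9.0 / 61 = 0.148 mm/yr.
Length of B = 0.148 × 27 = 4.0 mm.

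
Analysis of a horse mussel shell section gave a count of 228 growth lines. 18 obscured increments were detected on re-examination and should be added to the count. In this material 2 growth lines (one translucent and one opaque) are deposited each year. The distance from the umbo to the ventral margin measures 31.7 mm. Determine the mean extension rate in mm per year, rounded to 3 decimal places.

Correcting the raw count gives 228 + 18 = 246 true growth lines.
246 growth lines at 2 per year is 246 / 2 = 123 years.
Extension rate ≈ 31.7 / 123 = 0.258 mm per year.

0.258 mm per year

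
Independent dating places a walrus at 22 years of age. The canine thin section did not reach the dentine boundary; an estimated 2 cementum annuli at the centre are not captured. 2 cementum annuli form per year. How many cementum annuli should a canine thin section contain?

42 cementum annuli

Expected cementum annuli: 22 × 2 = 44.
Subtracting the 2 cementum annuli not captured gives 44 − 2 = 42 cementum annuli in the record.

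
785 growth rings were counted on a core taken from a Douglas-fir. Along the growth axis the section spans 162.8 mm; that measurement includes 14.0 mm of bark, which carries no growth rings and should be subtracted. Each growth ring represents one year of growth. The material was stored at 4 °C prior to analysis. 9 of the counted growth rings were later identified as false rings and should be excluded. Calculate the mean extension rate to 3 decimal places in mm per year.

0.192 mm per year

Correcting the raw count gives 785 − 9 = 776 true growth rings.
The growth record spans 162.8 − 14.0 = 148.8 mm.
Extension rate ≈ 148.8 / 776 = 0.192 mm per year.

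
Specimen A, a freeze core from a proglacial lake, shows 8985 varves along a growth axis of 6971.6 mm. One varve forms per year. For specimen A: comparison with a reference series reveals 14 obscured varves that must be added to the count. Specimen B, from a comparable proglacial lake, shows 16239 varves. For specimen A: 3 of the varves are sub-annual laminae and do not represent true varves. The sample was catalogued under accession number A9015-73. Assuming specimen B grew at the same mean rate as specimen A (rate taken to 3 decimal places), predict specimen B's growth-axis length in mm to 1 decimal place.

Specimen A: correcting the raw count gives 8985 − 3 + 14 = 8996 true varves.
A: Mean rate = 6971.6 mm / 8996 years ≈ 0.775 mm/year.
Length of B = 0.775 × 16239 = 12585.2 mm.

12585.2 mm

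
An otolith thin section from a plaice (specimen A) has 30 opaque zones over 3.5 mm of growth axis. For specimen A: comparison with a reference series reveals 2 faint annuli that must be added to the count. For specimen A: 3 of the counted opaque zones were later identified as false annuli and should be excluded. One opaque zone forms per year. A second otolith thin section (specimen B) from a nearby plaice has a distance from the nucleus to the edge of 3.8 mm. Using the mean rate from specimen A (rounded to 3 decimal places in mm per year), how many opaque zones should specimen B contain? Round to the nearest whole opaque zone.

31 opaque zones

Specimen A: true opaque zone count = 30 − 3 + 2 = 29.
A: Extension rate ≈ 3.5 / 29 = 0.121 mm per year.
For B, 3.8 / 0.121 = 31.40 years ≈ 31 opaque zones.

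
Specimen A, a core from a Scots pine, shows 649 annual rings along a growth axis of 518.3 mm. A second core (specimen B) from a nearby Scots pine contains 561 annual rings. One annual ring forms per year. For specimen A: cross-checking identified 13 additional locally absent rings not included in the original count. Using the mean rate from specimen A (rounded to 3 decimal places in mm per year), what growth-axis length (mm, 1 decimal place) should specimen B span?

Specimen A: true annual ring count = 649 + 13 = 662.
A: Mean rate = 518.3 mm / 662 years ≈ 0.783 mm per year.
For B, 0.783 mm/year × 561 years = 439.3 mm.

439.3 mm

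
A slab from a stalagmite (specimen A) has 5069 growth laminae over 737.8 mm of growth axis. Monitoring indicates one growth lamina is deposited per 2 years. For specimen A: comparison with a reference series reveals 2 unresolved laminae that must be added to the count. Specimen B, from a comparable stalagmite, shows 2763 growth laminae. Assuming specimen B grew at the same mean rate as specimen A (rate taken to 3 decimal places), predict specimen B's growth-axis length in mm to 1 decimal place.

Specimen A: true growth lamina count = 5069 + 2 = 5071.
Specimen A: 5071 growth laminae at 2 years each span 5071 × 2 = 10142 years.
A: Extension rate ≈ 737.8 / 10142 = 0.073 mm/year.
Specimen B: at 2 years per growth lamina, 2763 × 2 = 5526 years. For B, 0.073 mm/year × 5526 years = 403.4 mm.

403.4 mm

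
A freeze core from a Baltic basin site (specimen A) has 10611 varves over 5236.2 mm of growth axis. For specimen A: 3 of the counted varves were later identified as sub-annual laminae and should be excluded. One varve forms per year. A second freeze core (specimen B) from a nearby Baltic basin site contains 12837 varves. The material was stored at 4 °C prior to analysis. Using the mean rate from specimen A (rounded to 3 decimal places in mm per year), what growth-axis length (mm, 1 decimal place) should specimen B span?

Specimen A: after corrections the count is 10611 − 3 = 10608 varves.
A: Mean rate = 5236.2 mm / 10608 years ≈ 0.494 mm per year.
B's length ≈ 0.494 × 12837 = 6341.5 mm.

6341.5 mm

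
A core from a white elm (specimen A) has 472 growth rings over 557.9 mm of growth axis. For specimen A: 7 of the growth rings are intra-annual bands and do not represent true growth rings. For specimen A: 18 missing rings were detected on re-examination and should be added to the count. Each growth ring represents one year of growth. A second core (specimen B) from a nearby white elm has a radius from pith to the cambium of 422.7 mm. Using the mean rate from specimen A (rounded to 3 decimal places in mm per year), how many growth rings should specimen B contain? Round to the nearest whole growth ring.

Specimen A: after corrections the count is 472 − 7 + 18 = 483 growth rings.
A: 557.9 mm over 483 years gives 557.9 / 483 ≈ 1.155 mm per year.
B spans 422.7 / 1.155 = 365.97 years ≈ 366 growth rings.

366 growth rings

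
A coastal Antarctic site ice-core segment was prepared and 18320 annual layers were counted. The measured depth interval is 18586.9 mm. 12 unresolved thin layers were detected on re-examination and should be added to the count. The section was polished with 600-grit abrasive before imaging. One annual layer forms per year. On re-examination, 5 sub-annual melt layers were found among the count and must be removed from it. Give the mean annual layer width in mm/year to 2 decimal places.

1.01 mm/year

True annual layer count = 18320 − 5 + 12 = 18327.
18586.9 mm over 18327 years gives 18586.9 / 18327 ≈ 1.01 mm/year.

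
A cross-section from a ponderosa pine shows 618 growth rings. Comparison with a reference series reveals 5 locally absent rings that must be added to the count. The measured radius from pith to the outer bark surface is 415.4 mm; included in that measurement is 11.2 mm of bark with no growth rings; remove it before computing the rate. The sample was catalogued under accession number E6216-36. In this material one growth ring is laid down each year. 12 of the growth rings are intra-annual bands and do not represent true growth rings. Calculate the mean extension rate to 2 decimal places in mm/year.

0.66 mm/year

After corrections the count is 618 − 12 + 5 = 611 growth rings.
Net length = 415.4 − 11.2 = 404.2 mm.
Mean rate = 404.2 mm / 611 years ≈ 0.66 mm/year.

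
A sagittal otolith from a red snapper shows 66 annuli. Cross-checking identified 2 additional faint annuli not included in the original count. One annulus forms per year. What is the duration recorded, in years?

68 years

True annulus count = 66 + 2 = 68.
One annulus per year makes the duration 68 years.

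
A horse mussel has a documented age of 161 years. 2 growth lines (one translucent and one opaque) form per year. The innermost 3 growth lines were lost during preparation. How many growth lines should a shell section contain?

319 growth lines

With 2 growth lines per year, 161 years would produce 161 × 2 = 322 growth lines.
322 − 3 missed = 319 growth lines expected in the prepared section.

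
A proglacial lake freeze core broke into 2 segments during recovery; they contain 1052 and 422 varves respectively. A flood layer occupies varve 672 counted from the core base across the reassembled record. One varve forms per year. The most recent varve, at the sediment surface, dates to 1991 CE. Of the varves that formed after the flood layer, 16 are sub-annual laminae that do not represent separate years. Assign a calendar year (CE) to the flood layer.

Total varves = 1052 + 422 = 1474.
1474 − 672 = 802 varves lie beyond the flood layer toward the sediment surface.
Removing the 16 false varves leaves 802 − 16 = 786 true varves beyond the flood layer.
Counting back 786 years from 1991 CE places the flood layer in 1991 − 786 = 1205 CE.

1205 CE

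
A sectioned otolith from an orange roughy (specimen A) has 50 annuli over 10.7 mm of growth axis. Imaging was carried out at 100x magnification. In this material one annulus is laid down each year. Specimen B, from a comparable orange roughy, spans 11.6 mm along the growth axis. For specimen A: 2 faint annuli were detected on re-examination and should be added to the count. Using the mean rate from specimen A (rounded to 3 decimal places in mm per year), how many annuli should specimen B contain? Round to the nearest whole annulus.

Specimen A: adjusted count: 50 + 2 = 52 annuli.
A: Extension rate ≈ 10.7 / 52 = 0.206 mm per year.
For B, 11.6 / 0.206 = 56.31 years ≈ 56 annuli.

56 annuli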